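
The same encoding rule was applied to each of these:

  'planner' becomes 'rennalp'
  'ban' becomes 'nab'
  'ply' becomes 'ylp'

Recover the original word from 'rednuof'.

The output letters match the input read backwards: planner reversed is rennalp. The word is simply reversed.
Reversing it on rednuof: then reverse → founder.

founder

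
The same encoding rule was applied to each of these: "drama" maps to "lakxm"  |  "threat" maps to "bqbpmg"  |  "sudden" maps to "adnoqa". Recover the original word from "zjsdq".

raise

Letter i (0-indexed) is shifted by i+8, so successive shifts are 8, 9, 10, ….
Undoing it on zjsdq: z−8=r, j−9=a, s−10=i, d−11=s, q−12=e.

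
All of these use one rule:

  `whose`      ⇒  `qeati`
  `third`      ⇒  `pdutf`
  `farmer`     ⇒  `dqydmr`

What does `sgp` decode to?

The output letters match the input read backwards, each shifted +12: whose reversed is esohw. Two steps: reverse the string, then apply a Caesar shift of +12.
Undoing it on sgp: shift back: s−12=g, g−12=u, p−12=d → gud; then reverse → dug.

dug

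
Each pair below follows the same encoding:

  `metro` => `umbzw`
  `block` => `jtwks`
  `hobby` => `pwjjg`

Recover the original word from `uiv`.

This is a Caesar cipher with shift 8.
Reversing it on uiv: u−8=m, i−8=a, v−8=n.

man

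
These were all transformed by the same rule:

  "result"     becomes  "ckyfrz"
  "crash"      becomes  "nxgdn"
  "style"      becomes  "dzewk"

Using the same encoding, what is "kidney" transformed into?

vojyke

Shifts by position in result: pos 0: r→c (+11), pos 1: e→k (+6), pos 2: s→y (+6), pos 3: u→f (+11), pos 4: l→r (+6), pos 5: t→z (+6) — repeating every 3. A repeating key of period 3 is used — shifts +11, +6, +6 over and over.
On kidney: k+11=v, i+6=o, d+6=j, n+11=y, e+6=k, y+6=e.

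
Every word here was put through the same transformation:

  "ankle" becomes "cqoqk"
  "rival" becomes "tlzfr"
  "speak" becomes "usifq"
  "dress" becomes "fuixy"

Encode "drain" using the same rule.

fuent

Letter i (0-indexed) is shifted by i+2, so successive shifts are 2, 3, 4, ….
On drain: d+2=f, r+3=u, a+4=e, i+5=n, n+6=t.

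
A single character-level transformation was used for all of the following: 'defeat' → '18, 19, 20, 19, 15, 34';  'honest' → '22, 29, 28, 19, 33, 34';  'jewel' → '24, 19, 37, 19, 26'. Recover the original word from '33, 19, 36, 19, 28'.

seven

d is letter #4 and maps to 18: an offset of 14. Each letter is replaced by its alphabet position (a=1..z=26) + 14.
Reversing it on 33, 19, 36, 19, 28: 33→(33−14)÷1=19=s, 19→(19−14)÷1=5=e, 36→(36−14)÷1=22=v, 19→(19−14)÷1=5=e, 28→(28−14)÷1=14=n.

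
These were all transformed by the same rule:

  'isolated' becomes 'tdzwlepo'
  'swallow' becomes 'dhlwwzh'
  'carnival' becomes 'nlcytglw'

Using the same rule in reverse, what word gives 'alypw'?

panel

It's a constant shift of +11 (ROT11).
Decoding alypw: a−11=p, l−11=a, y−11=n, p−11=e, w−11=l.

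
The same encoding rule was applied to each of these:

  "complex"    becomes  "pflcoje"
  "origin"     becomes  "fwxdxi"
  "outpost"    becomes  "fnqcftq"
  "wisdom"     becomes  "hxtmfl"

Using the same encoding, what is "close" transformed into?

c(2)→p(15) and o(14)→f(5) fit y≡23x+21 (mod 26); the inverse of 23 mod 26 is 17. Each letter's alphabet position (a=0..z=25) is mapped through 23·x+21 mod 26 — an affine cipher.
Applying it to close: c(2)→23·2+21≡15=p; l(11)→23·11+21≡14=o; o(14)→23·14+21≡5=f; s(18)→23·18+21≡19=t; e(4)→23·4+21≡9=j (all mod 26).

poftj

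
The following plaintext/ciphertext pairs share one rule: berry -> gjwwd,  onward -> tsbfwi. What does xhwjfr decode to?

Compare letters: b→g is +5, e→j is +5, r→w is +5 — a constant shift. Every letter moves 5 places later in the alphabet, wrapping around z→a.
Undoing it on xhwjfr: x−5=s, h−5=c, w−5=r, j−5=e, f−5=a, r−5=m.

scream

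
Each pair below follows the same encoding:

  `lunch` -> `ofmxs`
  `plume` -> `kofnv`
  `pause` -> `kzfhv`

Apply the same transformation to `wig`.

Letters are reflected about the middle of the alphabet (position → 25−position): Atbash.
On wig: w↔d, i↔r, g↔t.

drt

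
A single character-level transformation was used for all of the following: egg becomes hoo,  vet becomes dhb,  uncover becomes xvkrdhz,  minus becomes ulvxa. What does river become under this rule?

zldhz

The shift depends on letter class: consonant g→o is +8, but vowel e→h is +3. Vowels shift forward by 3 and consonants shift forward by 8.
Applying it to river: r(cons)+8=z, i(vowel)+3=l, v(cons)+8=d, e(vowel)+3=h, r(cons)+8=z.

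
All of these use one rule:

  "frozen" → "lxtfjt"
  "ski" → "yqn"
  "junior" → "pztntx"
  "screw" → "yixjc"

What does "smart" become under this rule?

ysfxz

Vowels shift forward by 5 and consonants shift forward by 6.
On smart: s(cons)+6=y, m(cons)+6=s, a(vowel)+5=f, r(cons)+6=x, t(cons)+6=z.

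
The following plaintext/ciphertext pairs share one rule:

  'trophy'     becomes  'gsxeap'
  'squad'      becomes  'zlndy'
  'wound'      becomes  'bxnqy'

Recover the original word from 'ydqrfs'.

t(19)→g(6) and r(17)→s(18) fit y≡7x+3 (mod 26); the inverse of 7 mod 26 is 15. Each letter's alphabet position (a=0..z=25) is mapped through 7·x+3 mod 26 — an affine cipher.
Reversing it on ydqrfs: y(24)→15·(24−3)≡3=d; d(3)→15·(3−3)≡0=a; q(16)→15·(16−3)≡13=n; r(17)→15·(17−3)≡2=c; f(5)→15·(5−3)≡4=e; s(18)→15·(18−3)≡17=r (all mod 26).

dancer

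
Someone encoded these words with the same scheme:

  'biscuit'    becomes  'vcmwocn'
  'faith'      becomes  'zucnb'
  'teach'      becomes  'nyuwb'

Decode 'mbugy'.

Every letter moves 20 places later in the alphabet, wrapping around z→a.
Decoding mbugy: m−20=s, b−20=h, u−20=a, g−20=m, y−20=e.

shame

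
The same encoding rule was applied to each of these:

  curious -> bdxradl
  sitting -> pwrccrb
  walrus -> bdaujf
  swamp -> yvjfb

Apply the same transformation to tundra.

The output letters match the input read backwards, each shifted +9: curious reversed is suoiruc. Read the word backwards and shift each letter +9.
On tundra: reverse → ardnut; then shift: a+9=j, r+9=a, d+9=m, n+9=w, u+9=d, t+9=c.

jamwdc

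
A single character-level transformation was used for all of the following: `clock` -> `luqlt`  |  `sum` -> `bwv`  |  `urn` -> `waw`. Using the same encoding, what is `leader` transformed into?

ugcmga

The shift depends on letter class: consonant c→l is +9, but vowel o→q is +2. The rule splits by letter class: vowels +2, consonants +9.
On leader: l(cons)+9=u, e(vowel)+2=g, a(vowel)+2=c, d(cons)+9=m, e(vowel)+2=g, r(cons)+9=a.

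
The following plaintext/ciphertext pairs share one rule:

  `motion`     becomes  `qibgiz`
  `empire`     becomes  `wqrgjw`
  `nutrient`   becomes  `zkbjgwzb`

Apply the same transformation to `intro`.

m(12)→q(16) and o(14)→i(8) fit y≡9x+12 (mod 26); the inverse of 9 mod 26 is 3. Each letter's alphabet position (a=0..z=25) is mapped through 9·x+12 mod 26 — an affine cipher.
On intro: i(8)→9·8+12≡6=g; n(13)→9·13+12≡25=z; t(19)→9·19+12≡1=b; r(17)→9·17+12≡9=j; o(14)→9·14+12≡8=i (all mod 26).

gzbji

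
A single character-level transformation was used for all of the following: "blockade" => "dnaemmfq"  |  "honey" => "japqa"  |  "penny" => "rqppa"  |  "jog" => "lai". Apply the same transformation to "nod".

The shift depends on letter class: consonant b→d is +2, but vowel o→a is +12. Vowels shift forward by 12 and consonants shift forward by 2.
On nod: n(cons)+2=p, o(vowel)+12=a, d(cons)+2=f.

paf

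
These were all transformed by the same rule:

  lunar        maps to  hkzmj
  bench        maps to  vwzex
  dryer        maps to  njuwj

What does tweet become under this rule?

bcwwb

l(11)→h(7) and u(20)→k(10) fit y≡9x+12 (mod 26); the inverse of 9 mod 26 is 3. Each letter's alphabet position (a=0..z=25) is mapped through 9·x+12 mod 26 — an affine cipher.
On tweet: t(19)→9·19+12≡1=b; w(22)→9·22+12≡2=c; e(4)→9·4+12≡22=w; e(4)→9·4+12≡22=w; t(19)→9·19+12≡1=b (all mod 26).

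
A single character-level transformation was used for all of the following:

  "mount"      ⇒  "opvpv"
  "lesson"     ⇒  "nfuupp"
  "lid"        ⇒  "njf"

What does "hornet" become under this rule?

jptpfv

Two shifts are in play — +1 for a/e/i/o/u, +2 for every other letter.
For hornet: h(cons)+2=j, o(vowel)+1=p, r(cons)+2=t, n(cons)+2=p, e(vowel)+1=f, t(cons)+2=v.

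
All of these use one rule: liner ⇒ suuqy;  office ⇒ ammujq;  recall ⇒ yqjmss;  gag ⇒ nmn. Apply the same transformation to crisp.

jyuzw

The shift depends on letter class: consonant l→s is +7, but vowel i→u is +12. Vowels shift forward by 12 and consonants shift forward by 7.
On crisp: c(cons)+7=j, r(cons)+7=y, i(vowel)+12=u, s(cons)+7=z, p(cons)+7=w.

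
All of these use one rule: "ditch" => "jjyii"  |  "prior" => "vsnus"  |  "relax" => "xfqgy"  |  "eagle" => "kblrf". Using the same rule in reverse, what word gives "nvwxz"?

hurry

Shifts by position in ditch: pos 0: d→j (+6), pos 1: i→j (+1), pos 2: t→y (+5), pos 3: c→i (+6), pos 4: h→i (+1) — repeating every 3. The shifts repeat in a cycle of length 3: positions 0,1,… shift by +6, +1, +5, then the pattern repeats.
Decoding nvwxz: n−6=h, v−1=u, w−5=r, x−6=r, z−1=y.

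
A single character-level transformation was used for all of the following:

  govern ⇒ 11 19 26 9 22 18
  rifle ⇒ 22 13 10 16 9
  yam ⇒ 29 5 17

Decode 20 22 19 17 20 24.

prompt

Each letter is replaced by its alphabet position (a=1..z=26) + 4.
Decoding 20 22 19 17 20 24: 20→(20−4)÷1=16=p, 22→(22−4)÷1=18=r, 19→(19−4)÷1=15=o, 17→(17−4)÷1=13=m, 20→(20−4)÷1=16=p, 24→(24−4)÷1=20=t.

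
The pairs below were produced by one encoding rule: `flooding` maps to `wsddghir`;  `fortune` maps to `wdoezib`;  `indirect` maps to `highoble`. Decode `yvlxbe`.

This is an affine cipher: with a=0,…,z=25, each position x becomes (21x+21) mod 26.
Reversing it on yvlxbe: y(24)→5·(24−21)≡15=p; v(21)→5·(21−21)≡0=a; l(11)→5·(11−21)≡2=c; x(23)→5·(23−21)≡10=k; b(1)→5·(1−21)≡4=e; e(4)→5·(4−21)≡19=t (all mod 26).

packet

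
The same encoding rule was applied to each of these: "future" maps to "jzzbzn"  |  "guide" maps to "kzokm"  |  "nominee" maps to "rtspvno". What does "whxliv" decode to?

In future: f→j is +4, u→z is +5, t→z is +6, u→b is +7 — the shift increases by 1 each position. The shift increases by 1 at each position, starting from +4: 4, 5, 6, ….
Reversing it on whxliv: w−4=s, h−5=c, x−6=r, l−7=e, i−8=a, v−9=m.

scream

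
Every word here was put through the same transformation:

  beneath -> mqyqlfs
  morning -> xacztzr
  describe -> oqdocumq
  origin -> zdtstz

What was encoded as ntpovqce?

Shifts by position in beneath: pos 0: b→m (+11), pos 1: e→q (+12), pos 2: n→y (+11), pos 3: e→q (+12) — repeating every 2. A repeating key of period 2 is used — shifts +11, +12 over and over.
Decoding ntpovqce: n−11=c, t−12=h, p−11=e, o−12=c, v−11=k, q−12=e, c−11=r, e−12=s.

checkers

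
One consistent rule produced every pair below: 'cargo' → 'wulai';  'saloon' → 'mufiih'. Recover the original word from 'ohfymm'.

Compare letters: c→w is +20, a→u is +20, r→l is +20 — a constant shift. Every letter moves 20 places later in the alphabet, wrapping around z→a.
Undoing it on ohfymm: o−20=u, h−20=n, f−20=l, y−20=e, m−20=s, m−20=s.

unless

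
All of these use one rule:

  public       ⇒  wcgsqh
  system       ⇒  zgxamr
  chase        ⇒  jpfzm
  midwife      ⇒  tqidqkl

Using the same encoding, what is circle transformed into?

Shifts by position in public: pos 0: p→w (+7), pos 1: u→c (+8), pos 2: b→g (+5), pos 3: l→s (+7), pos 4: i→q (+8), pos 5: c→h (+5) — repeating every 3. The shifts repeat in a cycle of length 3: positions 0,1,… shift by +7, +8, +5, then the pattern repeats.
For circle: c+7=j, i+8=q, r+5=w, c+7=j, l+8=t, e+5=j.

jqwjtj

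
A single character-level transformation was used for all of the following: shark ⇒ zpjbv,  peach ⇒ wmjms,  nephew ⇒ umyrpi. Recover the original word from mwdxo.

found

In shark: s→z is +7, h→p is +8, a→j is +9, r→b is +10 — the shift increases by 1 each position. Letter i (0-indexed) is shifted by i+7, so successive shifts are 7, 8, 9, ….
Decoding mwdxo: m−7=f, w−8=o, d−9=u, x−10=n, o−11=d.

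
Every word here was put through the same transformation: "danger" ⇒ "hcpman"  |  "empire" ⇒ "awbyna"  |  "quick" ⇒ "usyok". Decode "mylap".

d(3)→h(7) and a(0)→c(2) fit y≡19x+2 (mod 26); the inverse of 19 mod 26 is 11. This is an affine cipher: with a=0,…,z=25, each position x becomes (19x+2) mod 26.
Decoding mylap: m(12)→11·(12−2)≡6=g; y(24)→11·(24−2)≡8=i; l(11)→11·(11−2)≡21=v; a(0)→11·(0−2)≡4=e; p(15)→11·(15−2)≡13=n (all mod 26).

given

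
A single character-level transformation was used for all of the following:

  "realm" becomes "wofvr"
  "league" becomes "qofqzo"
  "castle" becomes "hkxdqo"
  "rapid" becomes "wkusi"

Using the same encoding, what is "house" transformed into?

myzcj

Shifts by position in realm: pos 0: r→w (+5), pos 1: e→o (+10), pos 2: a→f (+5), pos 3: l→v (+10) — repeating every 2. A repeating key of period 2 is used — shifts +5, +10 over and over.
Applying it to house: h+5=m, o+10=y, u+5=z, s+10=c, e+5=j.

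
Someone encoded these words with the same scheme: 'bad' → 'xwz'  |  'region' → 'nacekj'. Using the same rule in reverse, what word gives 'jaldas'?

nephew

Compare letters: b→x is +22, a→w is +22, d→z is +22 — a constant shift. This is a Caesar cipher with shift 22.
Undoing it on jaldas: j−22=n, a−22=e, l−22=p, d−22=h, a−22=e, s−22=w.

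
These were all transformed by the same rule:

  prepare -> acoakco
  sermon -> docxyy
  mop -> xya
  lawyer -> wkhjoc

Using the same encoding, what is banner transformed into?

mkyyoc

The rule splits by letter class: vowels +10, consonants +11.
On banner: b(cons)+11=m, a(vowel)+10=k, n(cons)+11=y, n(cons)+11=y, e(vowel)+10=o, r(cons)+11=c.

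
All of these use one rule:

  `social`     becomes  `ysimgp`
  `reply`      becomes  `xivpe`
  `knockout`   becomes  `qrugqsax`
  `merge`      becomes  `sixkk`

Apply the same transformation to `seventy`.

yibitxe

Shifts by position in social: pos 0: s→y (+6), pos 1: o→s (+4), pos 2: c→i (+6), pos 3: i→m (+4) — repeating every 2. A repeating key of period 2 is used — shifts +6, +4 over and over.
On seventy: s+6=y, e+4=i, v+6=b, e+4=i, n+6=t, t+4=x, y+6=e.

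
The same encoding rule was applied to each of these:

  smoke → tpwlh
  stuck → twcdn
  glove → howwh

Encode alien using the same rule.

The shifts repeat in a cycle of length 3: positions 0,1,… shift by +1, +3, +8, then the pattern repeats.
For alien: a+1=b, l+3=o, i+8=q, e+1=f, n+3=q.

boqfq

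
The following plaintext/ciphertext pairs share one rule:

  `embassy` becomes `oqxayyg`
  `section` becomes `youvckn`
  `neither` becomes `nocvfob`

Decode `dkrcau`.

zodiac

e(4)→o(14) and m(12)→q(16) fit y≡23x+0 (mod 26); the inverse of 23 mod 26 is 17. Each letter's alphabet position (a=0..z=25) is mapped through 23·x+0 mod 26 — an affine cipher.
Undoing it on dkrcau: d(3)→17·(3−0)≡25=z; k(10)→17·(10−0)≡14=o; r(17)→17·(17−0)≡3=d; c(2)→17·(2−0)≡8=i; a(0)→17·(0−0)≡0=a; u(20)→17·(20−0)≡2=c (all mod 26).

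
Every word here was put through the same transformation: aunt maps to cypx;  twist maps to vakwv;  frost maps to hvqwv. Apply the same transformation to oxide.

Shifts by position in aunt: pos 0: a→c (+2), pos 1: u→y (+4), pos 2: n→p (+2), pos 3: t→x (+4) — repeating every 2. It's a Vigenère-style cipher with numeric key [2,4]: position i shifts by key[i mod 2].
Applying it to oxide: o+2=q, x+4=b, i+2=k, d+4=h, e+2=g.

qbkhg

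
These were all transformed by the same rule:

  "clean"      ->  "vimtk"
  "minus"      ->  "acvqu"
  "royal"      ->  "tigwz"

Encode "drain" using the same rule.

vqizl

Two steps: reverse the string, then apply a Caesar shift of +8.
On drain: reverse → niard; then shift: n+8=v, i+8=q, a+8=i, r+8=z, d+8=l.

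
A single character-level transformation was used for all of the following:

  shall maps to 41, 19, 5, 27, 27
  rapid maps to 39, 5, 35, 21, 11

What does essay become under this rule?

s(#19)→41 and h(#8)→19: differences scale by 2, so n = 2·pos + 3. Each letter becomes 2×(its alphabet position, a=1..z=26) + 3.
For essay: e=5→13, s=19→41, s=19→41, a=1→5, y=25→53.

13, 41, 41, 5, 53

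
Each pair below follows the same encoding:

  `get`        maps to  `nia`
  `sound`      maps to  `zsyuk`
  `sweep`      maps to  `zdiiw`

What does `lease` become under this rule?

siezi

The shift depends on letter class: consonant g→n is +7, but vowel e→i is +4. Vowels shift forward by 4 and consonants shift forward by 7.
On lease: l(cons)+7=s, e(vowel)+4=i, a(vowel)+4=e, s(cons)+7=z, e(vowel)+4=i.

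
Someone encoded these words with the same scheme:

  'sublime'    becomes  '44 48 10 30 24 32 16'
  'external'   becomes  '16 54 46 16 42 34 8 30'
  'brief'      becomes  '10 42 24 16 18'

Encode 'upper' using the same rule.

48 38 38 16 42

Each letter becomes 2×(its alphabet position, a=1..z=26) + 6.
On upper: u=21→48, p=16→38, p=16→38, e=5→16, r=18→42.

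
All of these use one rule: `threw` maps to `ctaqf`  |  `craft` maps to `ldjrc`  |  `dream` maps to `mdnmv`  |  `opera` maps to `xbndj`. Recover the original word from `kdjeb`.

brass

Shifts by position in threw: pos 0: t→c (+9), pos 1: h→t (+12), pos 2: r→a (+9), pos 3: e→q (+12) — repeating every 2. A repeating key of period 2 is used — shifts +9, +12 over and over.
Decoding kdjeb: k−9=b, d−12=r, j−9=a, e−12=s, b−9=s.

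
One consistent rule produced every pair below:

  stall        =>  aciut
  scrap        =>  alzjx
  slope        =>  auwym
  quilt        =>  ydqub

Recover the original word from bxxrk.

Shifts by position in stall: pos 0: s→a (+8), pos 1: t→c (+9), pos 2: a→i (+8), pos 3: l→u (+9) — repeating every 2. It's a Vigenère-style cipher with numeric key [8,9]: position i shifts by key[i mod 2].
Decoding bxxrk: b−8=t, x−9=o, x−8=p, r−9=i, k−8=c.

topic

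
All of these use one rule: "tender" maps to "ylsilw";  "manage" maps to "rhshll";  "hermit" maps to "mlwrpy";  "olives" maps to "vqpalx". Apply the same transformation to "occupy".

The shift depends on letter class: consonant t→y is +5, but vowel e→l is +7. The rule splits by letter class: vowels +7, consonants +5.
For occupy: o(vowel)+7=v, c(cons)+5=h, c(cons)+5=h, u(vowel)+7=b, p(cons)+5=u, y(cons)+5=d.

vhhbud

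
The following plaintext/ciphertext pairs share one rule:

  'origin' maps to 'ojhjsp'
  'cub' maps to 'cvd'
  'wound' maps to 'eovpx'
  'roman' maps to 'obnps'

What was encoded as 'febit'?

The output letters match the input read backwards, each shifted +1: origin reversed is nigiro. Two steps: reverse the string, then apply a Caesar shift of +1.
Decoding febit: shift back: f−1=e, e−1=d, b−1=a, i−1=h, t−1=s → edahs; then reverse → shade.

shade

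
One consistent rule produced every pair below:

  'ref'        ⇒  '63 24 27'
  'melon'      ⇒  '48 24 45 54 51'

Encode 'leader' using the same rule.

45 24 12 21 24 63

Each letter becomes 3×(its alphabet position, a=1..z=26) + 9.
Applying it to leader: l=12→45, e=5→24, a=1→12, d=4→21, e=5→24, r=18→63.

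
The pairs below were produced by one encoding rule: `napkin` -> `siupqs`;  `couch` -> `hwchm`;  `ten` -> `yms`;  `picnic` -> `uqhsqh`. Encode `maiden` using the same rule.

Vowels shift forward by 8 and consonants shift forward by 5.
For maiden: m(cons)+5=r, a(vowel)+8=i, i(vowel)+8=q, d(cons)+5=i, e(vowel)+8=m, n(cons)+5=s.

riqims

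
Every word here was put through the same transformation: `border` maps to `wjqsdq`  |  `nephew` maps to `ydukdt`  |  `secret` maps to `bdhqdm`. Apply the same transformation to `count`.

This is an affine cipher: with a=0,…,z=25, each position x becomes (11x+11) mod 26.
For count: c(2)→11·2+11≡7=h; o(14)→11·14+11≡9=j; u(20)→11·20+11≡23=x; n(13)→11·13+11≡24=y; t(19)→11·19+11≡12=m (all mod 26).

hjxym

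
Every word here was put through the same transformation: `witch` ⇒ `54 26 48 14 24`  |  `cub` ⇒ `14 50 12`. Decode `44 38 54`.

row

Each letter becomes 2×(its alphabet position, a=1..z=26) + 8.
Decoding 44 38 54: 44→(44−8)÷2=18=r, 38→(38−8)÷2=15=o, 54→(54−8)÷2=23=w.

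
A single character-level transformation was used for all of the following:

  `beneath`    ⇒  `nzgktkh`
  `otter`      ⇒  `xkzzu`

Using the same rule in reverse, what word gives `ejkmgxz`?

Read the word backwards and shift each letter +6.
Decoding ejkmgxz: shift back: e−6=y, j−6=d, k−6=e, m−6=g, g−6=a, x−6=r, z−6=t → ydegart; then reverse → tragedy.

tragedy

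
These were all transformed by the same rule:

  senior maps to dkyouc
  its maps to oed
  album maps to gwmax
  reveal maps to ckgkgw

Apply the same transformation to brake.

Two shifts are in play — +6 for a/e/i/o/u, +11 for every other letter.
On brake: b(cons)+11=m, r(cons)+11=c, a(vowel)+6=g, k(cons)+11=v, e(vowel)+6=k.

mcgvk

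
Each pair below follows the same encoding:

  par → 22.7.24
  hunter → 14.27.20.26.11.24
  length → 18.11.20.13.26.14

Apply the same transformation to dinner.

Letters become their 1-based position plus 6 (so a→7, b→8, …).
For dinner: d=4→10, i=9→15, n=14→20, n=14→20, e=5→11, r=18→24.

10.15.20.20.11.24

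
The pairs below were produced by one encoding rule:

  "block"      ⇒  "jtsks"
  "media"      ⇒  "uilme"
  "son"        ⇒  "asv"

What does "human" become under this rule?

Two shifts are in play — +4 for a/e/i/o/u, +8 for every other letter.
For human: h(cons)+8=p, u(vowel)+4=y, m(cons)+8=u, a(vowel)+4=e, n(cons)+8=v.

pyuev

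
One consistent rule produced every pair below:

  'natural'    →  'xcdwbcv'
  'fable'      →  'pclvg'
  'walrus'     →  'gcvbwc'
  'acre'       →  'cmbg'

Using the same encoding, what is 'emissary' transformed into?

gwkcccbi

The shift depends on letter class: consonant n→x is +10, but vowel a→c is +2. The rule splits by letter class: vowels +2, consonants +10.
On emissary: e(vowel)+2=g, m(cons)+10=w, i(vowel)+2=k, s(cons)+10=c, s(cons)+10=c, a(vowel)+2=c, r(cons)+10=b, y(cons)+10=i.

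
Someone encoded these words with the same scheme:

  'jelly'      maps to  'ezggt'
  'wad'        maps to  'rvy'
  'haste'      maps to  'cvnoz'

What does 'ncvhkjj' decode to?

shampoo

Compare letters: j→e is +21, e→z is +21, l→g is +21 — a constant shift. This is a Caesar cipher with shift 21.
Reversing it on ncvhkjj: n−21=s, c−21=h, v−21=a, h−21=m, k−21=p, j−21=o, j−21=o.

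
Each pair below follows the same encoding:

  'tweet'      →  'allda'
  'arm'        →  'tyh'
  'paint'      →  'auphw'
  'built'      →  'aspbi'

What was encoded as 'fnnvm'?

foggy

The output letters match the input read backwards, each shifted +7: tweet reversed is teewt. Two steps: reverse the string, then apply a Caesar shift of +7.
Decoding fnnvm: shift back: f−7=y, n−7=g, n−7=g, v−7=o, m−7=f → yggof; then reverse → foggy.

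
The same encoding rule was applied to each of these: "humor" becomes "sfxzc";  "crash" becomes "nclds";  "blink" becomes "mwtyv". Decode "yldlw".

Compare letters: h→s is +11, u→f is +11, m→x is +11 — a constant shift. Every letter moves 11 places later in the alphabet, wrapping around z→a.
Reversing it on yldlw: y−11=n, l−11=a, d−11=s, l−11=a, w−11=l.

nasal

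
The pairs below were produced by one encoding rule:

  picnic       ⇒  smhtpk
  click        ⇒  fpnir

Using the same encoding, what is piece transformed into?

smjil

Letter i (0-indexed) is shifted by i+3, so successive shifts are 3, 4, 5, ….
For piece: p+3=s, i+4=m, e+5=j, c+6=i, e+7=l.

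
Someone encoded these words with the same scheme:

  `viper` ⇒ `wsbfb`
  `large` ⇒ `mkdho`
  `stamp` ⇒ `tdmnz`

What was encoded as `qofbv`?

petal

Shifts by position in viper: pos 0: v→w (+1), pos 1: i→s (+10), pos 2: p→b (+12), pos 3: e→f (+1), pos 4: r→b (+10) — repeating every 3. It's a Vigenère-style cipher with numeric key [1,10,12]: position i shifts by key[i mod 3].
Decoding qofbv: q−1=p, o−10=e, f−12=t, b−1=a, v−10=l.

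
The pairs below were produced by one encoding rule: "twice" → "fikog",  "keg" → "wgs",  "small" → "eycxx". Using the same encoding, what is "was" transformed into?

The shift depends on letter class: consonant t→f is +12, but vowel i→k is +2. Vowels shift forward by 2 and consonants shift forward by 12.
Applying it to was: w(cons)+12=i, a(vowel)+2=c, s(cons)+12=e.

ice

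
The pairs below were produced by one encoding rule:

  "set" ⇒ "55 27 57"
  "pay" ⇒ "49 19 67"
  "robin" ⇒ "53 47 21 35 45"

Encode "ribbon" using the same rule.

The formula is n = 2×(alphabet index, a=1) + 17.
For ribbon: r=18→53, i=9→35, b=2→21, b=2→21, o=15→47, n=14→45.

53 35 21 21 47 45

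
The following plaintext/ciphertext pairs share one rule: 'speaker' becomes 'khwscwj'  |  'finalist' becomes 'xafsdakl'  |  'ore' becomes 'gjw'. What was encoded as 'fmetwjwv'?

numbered

It's a constant shift of +18 (ROT18).
Reversing it on fmetwjwv: f−18=n, m−18=u, e−18=m, t−18=b, w−18=e, j−18=r, w−18=e, v−18=d.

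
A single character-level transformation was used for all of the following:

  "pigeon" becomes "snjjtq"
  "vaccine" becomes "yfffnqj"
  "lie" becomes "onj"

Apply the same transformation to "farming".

Two shifts are in play — +5 for a/e/i/o/u, +3 for every other letter.
On farming: f(cons)+3=i, a(vowel)+5=f, r(cons)+3=u, m(cons)+3=p, i(vowel)+5=n, n(cons)+3=q, g(cons)+3=j.

ifupnqj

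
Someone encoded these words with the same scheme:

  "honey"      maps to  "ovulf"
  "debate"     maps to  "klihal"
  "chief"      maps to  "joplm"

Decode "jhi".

Compare letters: h→o is +7, o→v is +7, n→u is +7 — a constant shift. This is a Caesar cipher with shift 7.
Undoing it on jhi: j−7=c, h−7=a, i−7=b.

cab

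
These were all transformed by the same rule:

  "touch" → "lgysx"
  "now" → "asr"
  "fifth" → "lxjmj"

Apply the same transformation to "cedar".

vehig

The output letters match the input read backwards, each shifted +4: touch reversed is hcuot. Read the word backwards and shift each letter +4.
Applying it to cedar: reverse → radec; then shift: r+4=v, a+4=e, d+4=h, e+4=i, c+4=g.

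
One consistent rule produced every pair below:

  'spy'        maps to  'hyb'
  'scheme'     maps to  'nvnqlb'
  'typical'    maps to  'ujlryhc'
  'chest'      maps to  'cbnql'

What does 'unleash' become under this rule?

qbjnuwd

The output letters match the input read backwards, each shifted +9: spy reversed is yps. The word is reversed, then every letter is shifted forward by 9.
For unleash: reverse → hsaelnu; then shift: h+9=q, s+9=b, a+9=j, e+9=n, l+9=u, n+9=w, u+9=d.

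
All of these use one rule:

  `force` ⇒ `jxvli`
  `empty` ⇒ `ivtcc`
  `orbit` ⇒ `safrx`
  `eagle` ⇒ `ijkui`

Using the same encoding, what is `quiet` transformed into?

Shifts by position in force: pos 0: f→j (+4), pos 1: o→x (+9), pos 2: r→v (+4), pos 3: c→l (+9) — repeating every 2. A repeating key of period 2 is used — shifts +4, +9 over and over.
Applying it to quiet: q+4=u, u+9=d, i+4=m, e+9=n, t+4=x.

udmnx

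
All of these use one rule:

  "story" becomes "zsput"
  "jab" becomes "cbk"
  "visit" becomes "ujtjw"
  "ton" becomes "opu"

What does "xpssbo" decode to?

narrow

Read the word backwards and shift each letter +1.
Undoing it on xpssbo: shift back: x−1=w, p−1=o, s−1=r, s−1=r, b−1=a, o−1=n → worran; then reverse → narrow.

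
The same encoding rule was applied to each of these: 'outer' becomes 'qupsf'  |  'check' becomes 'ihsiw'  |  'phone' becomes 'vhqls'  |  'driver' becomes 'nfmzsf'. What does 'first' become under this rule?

Each letter's alphabet position (a=0..z=25) is mapped through 5·x+24 mod 26 — an affine cipher.
On first: f(5)→5·5+24≡23=x; i(8)→5·8+24≡12=m; r(17)→5·17+24≡5=f; s(18)→5·18+24≡10=k; t(19)→5·19+24≡15=p (all mod 26).

xmfkp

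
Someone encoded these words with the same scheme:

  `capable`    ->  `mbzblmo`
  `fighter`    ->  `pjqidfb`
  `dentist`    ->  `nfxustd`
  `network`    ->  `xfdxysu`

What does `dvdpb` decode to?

tutor

Shifts by position in capable: pos 0: c→m (+10), pos 1: a→b (+1), pos 2: p→z (+10), pos 3: a→b (+1) — repeating every 2. The shifts repeat in a cycle of length 2: positions 0,1,… shift by +10, +1, then the pattern repeats.
Reversing it on dvdpb: d−10=t, v−1=u, d−10=t, p−1=o, b−10=r.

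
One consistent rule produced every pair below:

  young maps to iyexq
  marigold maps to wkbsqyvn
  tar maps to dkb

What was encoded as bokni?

Compare letters: y→i is +10, o→y is +10, u→e is +10 — a constant shift. It's a constant shift of +10 (ROT10).
Undoing it on bokni: b−10=r, o−10=e, k−10=a, n−10=d, i−10=y.

ready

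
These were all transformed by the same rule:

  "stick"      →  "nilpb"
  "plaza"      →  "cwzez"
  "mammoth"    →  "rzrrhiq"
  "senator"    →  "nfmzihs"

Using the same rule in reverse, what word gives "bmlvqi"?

s(18)→n(13) and t(19)→i(8) fit y≡21x+25 (mod 26); the inverse of 21 mod 26 is 5. Treating letters as 0–25, the rule is x ↦ 21x + 25 (mod 26).
Decoding bmlvqi: b(1)→5·(1−25)≡10=k; m(12)→5·(12−25)≡13=n; l(11)→5·(11−25)≡8=i; v(21)→5·(21−25)≡6=g; q(16)→5·(16−25)≡7=h; i(8)→5·(8−25)≡19=t (all mod 26).

knight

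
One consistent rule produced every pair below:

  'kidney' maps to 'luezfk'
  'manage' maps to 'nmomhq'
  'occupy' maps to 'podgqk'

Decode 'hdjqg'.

The shifts repeat in a cycle of length 2: positions 0,1,… shift by +1, +12, then the pattern repeats.
Reversing it on hdjqg: h−1=g, d−12=r, j−1=i, q−12=e, g−1=f.

grief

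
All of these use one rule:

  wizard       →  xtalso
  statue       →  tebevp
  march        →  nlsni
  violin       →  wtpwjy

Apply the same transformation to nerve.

opsgf

Shifts by position in wizard: pos 0: w→x (+1), pos 1: i→t (+11), pos 2: z→a (+1), pos 3: a→l (+11) — repeating every 2. A repeating key of period 2 is used — shifts +1, +11 over and over.
Applying it to nerve: n+1=o, e+11=p, r+1=s, v+11=g, e+1=f.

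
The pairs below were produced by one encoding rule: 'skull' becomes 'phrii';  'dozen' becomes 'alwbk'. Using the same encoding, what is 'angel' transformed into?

xkdbi

Every letter moves 23 places later in the alphabet, wrapping around z→a.
For angel: a+23=x, n+23=k, g+23=d, e+23=b, l+23=i.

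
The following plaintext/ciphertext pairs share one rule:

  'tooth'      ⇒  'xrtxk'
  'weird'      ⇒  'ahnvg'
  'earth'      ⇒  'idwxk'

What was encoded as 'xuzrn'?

trunk

Shifts by position in tooth: pos 0: t→x (+4), pos 1: o→r (+3), pos 2: o→t (+5), pos 3: t→x (+4), pos 4: h→k (+3) — repeating every 3. The shifts repeat in a cycle of length 3: positions 0,1,… shift by +4, +3, +5, then the pattern repeats.
Reversing it on xuzrn: x−4=t, u−3=r, z−5=u, r−4=n, n−3=k.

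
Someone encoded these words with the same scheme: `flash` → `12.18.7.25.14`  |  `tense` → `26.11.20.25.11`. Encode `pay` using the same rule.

22.7.31

f is letter #6 and maps to 12: an offset of 6. Each letter is replaced by its alphabet position (a=1..z=26) + 6.
Applying it to pay: p=16→22, a=1→7, y=25→31.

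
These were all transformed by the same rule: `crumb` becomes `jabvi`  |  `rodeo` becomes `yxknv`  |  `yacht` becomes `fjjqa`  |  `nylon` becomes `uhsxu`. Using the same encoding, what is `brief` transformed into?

iapnm

Shifts by position in crumb: pos 0: c→j (+7), pos 1: r→a (+9), pos 2: u→b (+7), pos 3: m→v (+9) — repeating every 2. The shifts repeat in a cycle of length 2: positions 0,1,… shift by +7, +9, then the pattern repeats.
Applying it to brief: b+7=i, r+9=a, i+7=p, e+9=n, f+7=m.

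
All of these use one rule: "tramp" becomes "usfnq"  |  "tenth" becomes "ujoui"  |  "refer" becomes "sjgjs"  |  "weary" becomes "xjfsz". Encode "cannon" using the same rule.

dfooto

The shift depends on letter class: consonant t→u is +1, but vowel a→f is +5. The rule splits by letter class: vowels +5, consonants +1.
For cannon: c(cons)+1=d, a(vowel)+5=f, n(cons)+1=o, n(cons)+1=o, o(vowel)+5=t, n(cons)+1=o.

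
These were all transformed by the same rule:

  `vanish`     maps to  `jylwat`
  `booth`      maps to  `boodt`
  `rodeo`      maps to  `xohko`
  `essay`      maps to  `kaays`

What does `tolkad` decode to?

v(21)→j(9) and a(0)→y(24) fit y≡3x+24 (mod 26); the inverse of 3 mod 26 is 9. Each letter's alphabet position (a=0..z=25) is mapped through 3·x+24 mod 26 — an affine cipher.
Decoding tolkad: t(19)→9·(19−24)≡7=h; o(14)→9·(14−24)≡14=o; l(11)→9·(11−24)≡13=n; k(10)→9·(10−24)≡4=e; a(0)→9·(0−24)≡18=s; d(3)→9·(3−24)≡19=t (all mod 26).

honest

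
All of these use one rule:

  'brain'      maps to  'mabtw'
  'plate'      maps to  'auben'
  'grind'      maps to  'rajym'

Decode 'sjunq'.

A repeating key of period 3 is used — shifts +11, +9, +1 over and over.
Reversing it on sjunq: s−11=h, j−9=a, u−1=t, n−11=c, q−9=h.

hatch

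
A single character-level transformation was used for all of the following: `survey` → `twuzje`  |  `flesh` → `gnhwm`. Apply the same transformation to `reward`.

sgzewj

In survey: s→t is +1, u→w is +2, r→u is +3, v→z is +4 — the shift increases by 1 each position. Letter i (0-indexed) is shifted by i+1, so successive shifts are 1, 2, 3, ….
For reward: r+1=s, e+2=g, w+3=z, a+4=e, r+5=w, d+6=j.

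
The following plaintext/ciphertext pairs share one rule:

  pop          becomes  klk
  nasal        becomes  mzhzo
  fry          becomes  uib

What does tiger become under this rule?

grtvi

Each pair mirrors across the alphabet (p↔k, o↔l, p↔k): positions sum to 25. Letters are reflected about the middle of the alphabet (position → 25−position): Atbash.
For tiger: t↔g, i↔r, g↔t, e↔v, r↔i.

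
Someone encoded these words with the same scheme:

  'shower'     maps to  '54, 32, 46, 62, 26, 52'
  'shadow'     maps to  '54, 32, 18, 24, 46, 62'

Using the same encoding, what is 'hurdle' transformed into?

s(#19)→54 and h(#8)→32: differences scale by 2, so n = 2·pos + 16. Each letter becomes 2×(its alphabet position, a=1..z=26) + 16.
Applying it to hurdle: h=8→32, u=21→58, r=18→52, d=4→24, l=12→40, e=5→26.

32, 58, 52, 24, 40, 26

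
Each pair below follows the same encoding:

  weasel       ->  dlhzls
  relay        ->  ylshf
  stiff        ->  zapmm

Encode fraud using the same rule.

myhbk

It's a constant shift of +7 (ROT7).
Applying it to fraud: f+7=m, r+7=y, a+7=h, u+7=b, d+7=k.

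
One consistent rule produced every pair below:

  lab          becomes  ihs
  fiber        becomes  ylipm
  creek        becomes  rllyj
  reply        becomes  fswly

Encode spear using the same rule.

The output letters match the input read backwards, each shifted +7: lab reversed is bal. The word is reversed, then every letter is shifted forward by 7.
Applying it to spear: reverse → raeps; then shift: r+7=y, a+7=h, e+7=l, p+7=w, s+7=z.

yhlwz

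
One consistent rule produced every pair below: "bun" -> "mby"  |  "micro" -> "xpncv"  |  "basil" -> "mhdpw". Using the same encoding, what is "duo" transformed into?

obv

The rule splits by letter class: vowels +7, consonants +11.
Applying it to duo: d(cons)+11=o, u(vowel)+7=b, o(vowel)+7=v.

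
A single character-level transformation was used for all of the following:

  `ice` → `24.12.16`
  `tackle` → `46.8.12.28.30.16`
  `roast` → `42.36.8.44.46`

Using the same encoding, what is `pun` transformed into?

i(#9)→24 and c(#3)→12: differences scale by 2, so n = 2·pos + 6. Each letter becomes 2×(its alphabet position, a=1..z=26) + 6.
On pun: p=16→38, u=21→48, n=14→34.

38.48.34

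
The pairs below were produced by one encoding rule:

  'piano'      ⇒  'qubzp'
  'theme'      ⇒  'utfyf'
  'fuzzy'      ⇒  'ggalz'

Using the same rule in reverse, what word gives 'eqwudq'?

Shifts by position in piano: pos 0: p→q (+1), pos 1: i→u (+12), pos 2: a→b (+1), pos 3: n→z (+12) — repeating every 2. The shifts repeat in a cycle of length 2: positions 0,1,… shift by +1, +12, then the pattern repeats.
Reversing it on eqwudq: e−1=d, q−12=e, w−1=v, u−12=i, d−1=c, q−12=e.

device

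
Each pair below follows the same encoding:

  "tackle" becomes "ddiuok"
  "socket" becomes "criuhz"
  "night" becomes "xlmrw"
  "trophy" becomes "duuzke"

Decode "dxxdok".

Shifts by position in tackle: pos 0: t→d (+10), pos 1: a→d (+3), pos 2: c→i (+6), pos 3: k→u (+10), pos 4: l→o (+3), pos 5: e→k (+6) — repeating every 3. It's a Vigenère-style cipher with numeric key [10,3,6]: position i shifts by key[i mod 3].
Undoing it on dxxdok: d−10=t, x−3=u, x−6=r, d−10=t, o−3=l, k−6=e.

turtle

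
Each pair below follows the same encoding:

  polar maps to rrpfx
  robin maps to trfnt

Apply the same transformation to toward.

vrafxk

In polar: p→r is +2, o→r is +3, l→p is +4, a→f is +5 — the shift increases by 1 each position. Letter i (0-indexed) is shifted by i+2, so successive shifts are 2, 3, 4, ….
For toward: t+2=v, o+3=r, w+4=a, a+5=f, r+6=x, d+7=k.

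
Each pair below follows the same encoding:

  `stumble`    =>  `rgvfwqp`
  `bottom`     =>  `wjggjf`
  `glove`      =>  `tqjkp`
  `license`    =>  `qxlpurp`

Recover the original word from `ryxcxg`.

s(18)→r(17) and t(19)→g(6) fit y≡15x+7 (mod 26); the inverse of 15 mod 26 is 7. This is an affine cipher: with a=0,…,z=25, each position x becomes (15x+7) mod 26.
Reversing it on ryxcxg: r(17)→7·(17−7)≡18=s; y(24)→7·(24−7)≡15=p; x(23)→7·(23−7)≡8=i; c(2)→7·(2−7)≡17=r; x(23)→7·(23−7)≡8=i; g(6)→7·(6−7)≡19=t (all mod 26).

spirit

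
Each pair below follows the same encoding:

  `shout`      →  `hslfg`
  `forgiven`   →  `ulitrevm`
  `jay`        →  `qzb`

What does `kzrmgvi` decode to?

painter

Each pair mirrors across the alphabet (s↔h, h↔s, o↔l): positions sum to 25. Letters are reflected about the middle of the alphabet (position → 25−position): Atbash.
Decoding kzrmgvi: k↔p, z↔a, r↔i, m↔n, g↔t, v↔e, i↔r.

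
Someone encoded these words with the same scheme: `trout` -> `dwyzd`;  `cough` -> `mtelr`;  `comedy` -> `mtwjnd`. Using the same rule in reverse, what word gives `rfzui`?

happy

A repeating key of period 2 is used — shifts +10, +5 over and over.
Decoding rfzui: r−10=h, f−5=a, z−10=p, u−5=p, i−10=y.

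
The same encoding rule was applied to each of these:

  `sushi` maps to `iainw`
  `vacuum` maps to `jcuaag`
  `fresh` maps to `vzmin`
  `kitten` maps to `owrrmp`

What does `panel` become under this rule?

hcpmx

s(18)→i(8) and u(20)→a(0) fit y≡9x+2 (mod 26); the inverse of 9 mod 26 is 3. This is an affine cipher: with a=0,…,z=25, each position x becomes (9x+2) mod 26.
For panel: p(15)→9·15+2≡7=h; a(0)→9·0+2≡2=c; n(13)→9·13+2≡15=p; e(4)→9·4+2≡12=m; l(11)→9·11+2≡23=x (all mod 26).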